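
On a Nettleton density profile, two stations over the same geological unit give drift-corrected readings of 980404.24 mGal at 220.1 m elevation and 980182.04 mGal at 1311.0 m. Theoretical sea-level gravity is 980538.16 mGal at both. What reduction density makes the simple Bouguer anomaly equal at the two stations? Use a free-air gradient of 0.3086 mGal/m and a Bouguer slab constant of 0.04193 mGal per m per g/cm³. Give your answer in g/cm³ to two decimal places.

Δg_obs = 980182.04 − 980404.24 = -222.20 mGal over Δh = 1311.0 − 220.1 = 1090.9 m
Equal Bouguer anomalies ⇒ Δg_obs + (0.3086 − 0.04193ρ)·Δh = 0
0.3086 − 0.04193ρ = −Δg_obs/Δh = 0.20369
ρ = (0.3086 − 0.20369) / 0.04193 = 2.50 g/cm³

2.50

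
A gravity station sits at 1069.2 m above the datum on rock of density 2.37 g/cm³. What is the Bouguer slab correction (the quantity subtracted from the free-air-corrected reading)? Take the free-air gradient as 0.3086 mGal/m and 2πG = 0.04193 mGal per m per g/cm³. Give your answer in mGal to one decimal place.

106.3

Bouguer slab correction = 0.04193 × 2.37 × 1069.2 = 106.3 mGal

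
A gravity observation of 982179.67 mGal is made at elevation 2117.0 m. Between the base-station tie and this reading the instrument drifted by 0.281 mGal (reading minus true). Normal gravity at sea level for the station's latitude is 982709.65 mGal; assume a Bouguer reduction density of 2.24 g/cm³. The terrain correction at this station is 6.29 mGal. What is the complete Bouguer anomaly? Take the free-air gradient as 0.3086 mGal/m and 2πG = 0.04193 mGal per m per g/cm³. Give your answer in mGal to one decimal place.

Drift-corrected reading = 982179.67 − (0.281) = 982179.389 mGal
Free-air correction = 0.3086 × 2117.0 = 653.31 mGal
Free-air anomaly = 982179.389 − 982709.65 + (653.31) = 123.049 mGal
Bouguer slab correction = 0.04193 × 2.24 × 2117.0 = 198.84 mGal
Simple Bouguer anomaly = 123.049 − (198.84) = -75.791 mGal
Complete Bouguer anomaly = -75.791 + 6.29 = -69.501 mGal

-69.5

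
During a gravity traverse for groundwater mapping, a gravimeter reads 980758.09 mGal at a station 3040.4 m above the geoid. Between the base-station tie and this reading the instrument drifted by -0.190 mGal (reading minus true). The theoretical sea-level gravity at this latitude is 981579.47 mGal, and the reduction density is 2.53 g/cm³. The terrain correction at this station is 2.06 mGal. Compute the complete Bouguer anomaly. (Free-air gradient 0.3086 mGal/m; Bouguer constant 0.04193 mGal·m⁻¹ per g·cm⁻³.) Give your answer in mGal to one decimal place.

-203.4

Drift-corrected reading = 980758.09 − (-0.190) = 980758.280 mGal
Free-air correction = 0.3086 × 3040.4 = 938.27 mGal
Free-air anomaly = 980758.280 − 981579.47 + (938.27) = 117.080 mGal
Bouguer slab correction = 0.04193 × 2.53 × 3040.4 = 322.53 mGal
Simple Bouguer anomaly = 117.080 − (322.53) = -205.450 mGal
Complete Bouguer anomaly = -205.450 + 2.06 = -203.390 mGal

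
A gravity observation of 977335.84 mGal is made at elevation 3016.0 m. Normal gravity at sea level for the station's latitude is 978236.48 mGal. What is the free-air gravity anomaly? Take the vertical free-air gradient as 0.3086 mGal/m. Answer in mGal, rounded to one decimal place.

30.1

Free-air correction = 0.3086 × 3016.0 = 930.74 mGal
Free-air anomaly = 977335.84 − 978236.48 + (930.74) = 30.10 mGal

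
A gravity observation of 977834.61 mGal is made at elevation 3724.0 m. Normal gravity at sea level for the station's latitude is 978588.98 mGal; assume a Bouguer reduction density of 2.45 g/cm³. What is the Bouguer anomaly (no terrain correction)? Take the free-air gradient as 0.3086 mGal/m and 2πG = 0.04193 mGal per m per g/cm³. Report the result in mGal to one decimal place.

12.3

Free-air correction = 0.3086 × 3724.0 = 1149.23 mGal
Free-air anomaly = 977834.61 − 978588.98 + (1149.23) = 394.86 mGal
Bouguer slab correction = 0.04193 × 2.45 × 3724.0 = 382.56 mGal
Simple Bouguer anomaly = 394.86 − (382.56) = 12.30 mGal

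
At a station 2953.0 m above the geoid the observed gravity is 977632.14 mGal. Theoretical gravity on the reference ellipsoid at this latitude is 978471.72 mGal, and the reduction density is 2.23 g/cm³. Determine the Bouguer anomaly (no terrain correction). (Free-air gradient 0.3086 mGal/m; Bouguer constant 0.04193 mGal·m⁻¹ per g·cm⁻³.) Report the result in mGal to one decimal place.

-204.4

Free-air correction = 0.3086 × 2953.0 = 911.30 mGal
Free-air anomaly = 977632.14 − 978471.72 + (911.30) = 71.72 mGal
Bouguer slab correction = 0.04193 × 2.23 × 2953.0 = 276.12 mGal
Simple Bouguer anomaly = 71.72 − (276.12) = -204.40 mGal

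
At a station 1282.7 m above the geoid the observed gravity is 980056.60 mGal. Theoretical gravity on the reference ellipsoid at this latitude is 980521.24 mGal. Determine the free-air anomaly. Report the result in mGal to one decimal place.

-68.8

Free-air correction = 0.3086 × 1282.7 = 395.84 mGal
Free-air anomaly = 980056.60 − 980521.24 + (395.84) = -68.80 mGal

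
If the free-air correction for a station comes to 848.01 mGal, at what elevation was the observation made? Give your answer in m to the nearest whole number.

2748

h = 848.01 / 0.3086 = 2747.93 m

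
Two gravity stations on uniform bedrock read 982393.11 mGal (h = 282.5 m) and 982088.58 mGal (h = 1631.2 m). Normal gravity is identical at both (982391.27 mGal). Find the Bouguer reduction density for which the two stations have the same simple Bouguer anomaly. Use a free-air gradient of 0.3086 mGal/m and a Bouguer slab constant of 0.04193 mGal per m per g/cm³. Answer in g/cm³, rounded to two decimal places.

1.97

Δg_obs = 982088.58 − 982393.11 = -304.53 mGal over Δh = 1631.2 − 282.5 = 1348.7 m
Equal Bouguer anomalies ⇒ Δg_obs + (0.3086 − 0.04193ρ)·Δh = 0
0.3086 − 0.04193ρ = −Δg_obs/Δh = 0.22580
ρ = (0.3086 − 0.22580) / 0.04193 = 1.97 g/cm³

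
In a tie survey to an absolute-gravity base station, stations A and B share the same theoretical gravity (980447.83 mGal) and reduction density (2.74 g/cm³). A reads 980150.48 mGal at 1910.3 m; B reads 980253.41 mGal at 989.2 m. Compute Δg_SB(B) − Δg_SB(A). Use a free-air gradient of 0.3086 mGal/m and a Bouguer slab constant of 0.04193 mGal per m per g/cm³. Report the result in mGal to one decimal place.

Δg_SB(A) = 980150.48 − 980447.83 + 0.3086×1910.3 − 0.04193×2.74×1910.3 = 72.70 mGal
Δg_SB(B) = 980253.41 − 980447.83 + 0.3086×989.2 − 0.04193×2.74×989.2 = -2.80 mGal
Difference = -2.80 − (72.70) = -75.50 mGal

-75.5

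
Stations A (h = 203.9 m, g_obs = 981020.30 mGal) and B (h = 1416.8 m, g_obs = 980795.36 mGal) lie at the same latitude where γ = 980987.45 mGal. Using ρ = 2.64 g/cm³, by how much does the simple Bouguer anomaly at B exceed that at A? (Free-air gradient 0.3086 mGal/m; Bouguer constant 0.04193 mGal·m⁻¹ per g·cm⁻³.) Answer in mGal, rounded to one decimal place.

15.1

Δg_SB(A) = 981020.30 − 980987.45 + 0.3086×203.9 − 0.04193×2.64×203.9 = 73.20 mGal
Δg_SB(B) = 980795.36 − 980987.45 + 0.3086×1416.8 − 0.04193×2.64×1416.8 = 88.30 mGal
Difference = 88.30 − (73.20) = 15.10 mGal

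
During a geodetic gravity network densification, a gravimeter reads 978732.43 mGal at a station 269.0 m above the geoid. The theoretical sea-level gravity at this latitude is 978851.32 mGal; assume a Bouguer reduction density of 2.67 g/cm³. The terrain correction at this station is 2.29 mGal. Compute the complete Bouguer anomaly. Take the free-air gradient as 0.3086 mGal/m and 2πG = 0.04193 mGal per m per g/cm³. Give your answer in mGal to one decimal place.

-63.7

Free-air correction = 0.3086 × 269.0 = 83.01 mGal
Free-air anomaly = 978732.43 − 978851.32 + (83.01) = -35.88 mGal
Bouguer slab correction = 0.04193 × 2.67 × 269.0 = 30.12 mGal
Simple Bouguer anomaly = -35.88 − (30.12) = -66.00 mGal
Complete Bouguer anomaly = -66.00 + 2.29 = -63.71 mGal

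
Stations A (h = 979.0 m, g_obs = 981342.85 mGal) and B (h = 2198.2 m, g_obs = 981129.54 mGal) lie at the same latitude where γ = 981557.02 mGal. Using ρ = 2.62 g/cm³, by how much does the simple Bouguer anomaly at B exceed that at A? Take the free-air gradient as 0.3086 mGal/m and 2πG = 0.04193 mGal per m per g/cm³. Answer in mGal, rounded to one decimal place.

Δg_SB(A) = 981342.85 − 981557.02 + 0.3086×979.0 − 0.04193×2.62×979.0 = -19.60 mGal
Δg_SB(B) = 981129.54 − 981557.02 + 0.3086×2198.2 − 0.04193×2.62×2198.2 = 9.40 mGal
Difference = 9.40 − (-19.60) = 29.00 mGal

29.0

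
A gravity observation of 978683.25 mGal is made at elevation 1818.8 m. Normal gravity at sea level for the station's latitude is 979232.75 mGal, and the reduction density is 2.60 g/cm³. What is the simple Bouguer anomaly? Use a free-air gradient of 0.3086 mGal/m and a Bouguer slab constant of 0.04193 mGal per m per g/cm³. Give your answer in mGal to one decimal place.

Free-air correction = 0.3086 × 1818.8 = 561.28 mGal
Free-air anomaly = 978683.25 − 979232.75 + (561.28) = 11.78 mGal
Bouguer slab correction = 0.04193 × 2.60 × 1818.8 = 198.28 mGal
Simple Bouguer anomaly = 11.78 − (198.28) = -186.50 mGal

-186.5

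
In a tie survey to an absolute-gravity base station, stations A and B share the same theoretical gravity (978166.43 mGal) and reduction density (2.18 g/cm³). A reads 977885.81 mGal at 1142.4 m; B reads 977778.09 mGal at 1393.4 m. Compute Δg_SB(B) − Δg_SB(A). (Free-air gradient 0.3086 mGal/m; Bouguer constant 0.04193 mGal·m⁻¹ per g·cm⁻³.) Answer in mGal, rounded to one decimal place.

Δg_SB(A) = 977885.81 − 978166.43 + 0.3086×1142.4 − 0.04193×2.18×1142.4 = -32.50 mGal
Δg_SB(B) = 977778.09 − 978166.43 + 0.3086×1393.4 − 0.04193×2.18×1393.4 = -85.70 mGal
Difference = -85.70 − (-32.50) = -53.20 mGal

-53.2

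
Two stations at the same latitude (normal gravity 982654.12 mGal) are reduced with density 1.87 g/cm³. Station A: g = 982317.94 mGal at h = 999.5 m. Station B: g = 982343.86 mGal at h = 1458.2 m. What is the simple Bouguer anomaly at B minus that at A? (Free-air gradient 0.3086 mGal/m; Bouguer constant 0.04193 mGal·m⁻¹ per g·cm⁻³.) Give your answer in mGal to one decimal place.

131.5

Δg_SB(A) = 982317.94 − 982654.12 + 0.3086×999.5 − 0.04193×1.87×999.5 = -106.10 mGal
Δg_SB(B) = 982343.86 − 982654.12 + 0.3086×1458.2 − 0.04193×1.87×1458.2 = 25.40 mGal
Difference = 25.40 − (-106.10) = 131.50 mGal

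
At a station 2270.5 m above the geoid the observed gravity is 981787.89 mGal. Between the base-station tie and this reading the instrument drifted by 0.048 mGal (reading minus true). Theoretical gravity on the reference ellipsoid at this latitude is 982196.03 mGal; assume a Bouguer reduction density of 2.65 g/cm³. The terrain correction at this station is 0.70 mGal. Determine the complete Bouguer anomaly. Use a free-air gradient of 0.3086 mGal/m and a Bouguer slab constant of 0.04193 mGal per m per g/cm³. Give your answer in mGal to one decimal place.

Drift-corrected reading = 981787.89 − (0.048) = 981787.842 mGal
Free-air correction = 0.3086 × 2270.5 = 700.68 mGal
Free-air anomaly = 981787.842 − 982196.03 + (700.68) = 292.492 mGal
Bouguer slab correction = 0.04193 × 2.65 × 2270.5 = 252.29 mGal
Simple Bouguer anomaly = 292.492 − (252.29) = 40.202 mGal
Complete Bouguer anomaly = 40.202 + 0.70 = 40.902 mGal

40.9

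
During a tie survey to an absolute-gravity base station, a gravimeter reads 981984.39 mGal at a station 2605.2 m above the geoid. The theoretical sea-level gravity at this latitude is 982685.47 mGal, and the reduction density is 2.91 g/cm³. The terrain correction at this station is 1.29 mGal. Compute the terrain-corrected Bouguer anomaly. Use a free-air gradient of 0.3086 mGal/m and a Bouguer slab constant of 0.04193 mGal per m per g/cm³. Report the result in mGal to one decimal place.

-213.7

Free-air correction = 0.3086 × 2605.2 = 803.96 mGal
Free-air anomaly = 981984.39 − 982685.47 + (803.96) = 102.88 mGal
Bouguer slab correction = 0.04193 × 2.91 × 2605.2 = 317.88 mGal
Simple Bouguer anomaly = 102.88 − (317.88) = -215.00 mGal
Complete Bouguer anomaly = -215.00 + 1.29 = -213.71 mGal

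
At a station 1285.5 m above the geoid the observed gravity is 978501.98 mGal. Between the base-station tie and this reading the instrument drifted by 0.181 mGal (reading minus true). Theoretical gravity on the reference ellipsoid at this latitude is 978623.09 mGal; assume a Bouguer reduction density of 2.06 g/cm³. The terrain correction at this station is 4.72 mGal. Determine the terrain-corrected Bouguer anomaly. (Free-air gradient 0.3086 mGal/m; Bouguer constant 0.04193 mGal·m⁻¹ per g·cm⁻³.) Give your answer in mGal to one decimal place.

Drift-corrected reading = 978501.98 − (0.181) = 978501.799 mGal
Free-air correction = 0.3086 × 1285.5 = 396.71 mGal
Free-air anomaly = 978501.799 − 978623.09 + (396.71) = 275.419 mGal
Bouguer slab correction = 0.04193 × 2.06 × 1285.5 = 111.04 mGal
Simple Bouguer anomaly = 275.419 − (111.04) = 164.379 mGal
Complete Bouguer anomaly = 164.379 + 4.72 = 169.099 mGal

169.1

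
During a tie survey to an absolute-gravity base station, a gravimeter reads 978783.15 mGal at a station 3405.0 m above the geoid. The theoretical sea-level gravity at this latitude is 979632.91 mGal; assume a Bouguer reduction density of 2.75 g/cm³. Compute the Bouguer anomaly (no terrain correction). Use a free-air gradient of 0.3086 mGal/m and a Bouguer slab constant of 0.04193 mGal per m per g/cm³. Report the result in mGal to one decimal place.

-191.6

Free-air correction = 0.3086 × 3405.0 = 1050.78 mGal
Free-air anomaly = 978783.15 − 979632.91 + (1050.78) = 201.02 mGal
Bouguer slab correction = 0.04193 × 2.75 × 3405.0 = 392.62 mGal
Simple Bouguer anomaly = 201.02 − (392.62) = -191.60 mGal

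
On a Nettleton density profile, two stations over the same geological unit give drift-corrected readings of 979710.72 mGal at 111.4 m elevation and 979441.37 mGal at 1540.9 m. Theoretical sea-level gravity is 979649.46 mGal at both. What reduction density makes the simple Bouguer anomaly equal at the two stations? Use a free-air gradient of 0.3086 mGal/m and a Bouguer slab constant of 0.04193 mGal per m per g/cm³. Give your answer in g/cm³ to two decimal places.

2.87

Δg_obs = 979441.37 − 979710.72 = -269.35 mGal over Δh = 1540.9 − 111.4 = 1429.5 m
Equal Bouguer anomalies ⇒ Δg_obs + (0.3086 − 0.04193ρ)·Δh = 0
0.3086 − 0.04193ρ = −Δg_obs/Δh = 0.18842
ρ = (0.3086 − 0.18842) / 0.04193 = 2.87 g/cm³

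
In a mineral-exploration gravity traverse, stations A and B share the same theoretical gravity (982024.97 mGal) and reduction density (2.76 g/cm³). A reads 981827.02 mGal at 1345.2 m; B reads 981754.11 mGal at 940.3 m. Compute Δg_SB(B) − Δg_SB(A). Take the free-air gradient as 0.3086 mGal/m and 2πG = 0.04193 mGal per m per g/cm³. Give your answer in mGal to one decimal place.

Δg_SB(A) = 981827.02 − 982024.97 + 0.3086×1345.2 − 0.04193×2.76×1345.2 = 61.50 mGal
Δg_SB(B) = 981754.11 − 982024.97 + 0.3086×940.3 − 0.04193×2.76×940.3 = -89.50 mGal
Difference = -89.50 − (61.50) = -151.00 mGal

-151.0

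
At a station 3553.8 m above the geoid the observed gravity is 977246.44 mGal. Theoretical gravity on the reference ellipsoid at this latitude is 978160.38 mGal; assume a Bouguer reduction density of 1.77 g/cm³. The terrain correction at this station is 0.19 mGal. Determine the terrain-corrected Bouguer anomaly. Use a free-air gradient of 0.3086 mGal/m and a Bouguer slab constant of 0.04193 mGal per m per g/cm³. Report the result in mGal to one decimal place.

Free-air correction = 0.3086 × 3553.8 = 1096.70 mGal
Free-air anomaly = 977246.44 − 978160.38 + (1096.70) = 182.76 mGal
Bouguer slab correction = 0.04193 × 1.77 × 3553.8 = 263.75 mGal
Simple Bouguer anomaly = 182.76 − (263.75) = -80.99 mGal
Complete Bouguer anomaly = -80.99 + 0.19 = -80.80 mGal

-80.8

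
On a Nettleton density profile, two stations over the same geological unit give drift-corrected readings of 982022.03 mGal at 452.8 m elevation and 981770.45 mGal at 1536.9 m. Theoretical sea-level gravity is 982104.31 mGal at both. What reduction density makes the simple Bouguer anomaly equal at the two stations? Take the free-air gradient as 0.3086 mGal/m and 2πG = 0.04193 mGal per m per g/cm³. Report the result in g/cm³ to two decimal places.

Δg_obs = 981770.45 − 982022.03 = -251.58 mGal over Δh = 1536.9 − 452.8 = 1084.1 m
Equal Bouguer anomalies ⇒ Δg_obs + (0.3086 − 0.04193ρ)·Δh = 0
0.3086 − 0.04193ρ = −Δg_obs/Δh = 0.23206
ρ = (0.3086 − 0.23206) / 0.04193 = 1.83 g/cm³

1.83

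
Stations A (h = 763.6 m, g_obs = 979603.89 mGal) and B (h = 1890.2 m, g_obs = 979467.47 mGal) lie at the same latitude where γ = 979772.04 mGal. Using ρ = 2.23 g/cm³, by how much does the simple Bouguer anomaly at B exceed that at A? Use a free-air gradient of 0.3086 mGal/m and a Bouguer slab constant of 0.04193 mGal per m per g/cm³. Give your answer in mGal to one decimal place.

Δg_SB(A) = 979603.89 − 979772.04 + 0.3086×763.6 − 0.04193×2.23×763.6 = -3.90 mGal
Δg_SB(B) = 979467.47 − 979772.04 + 0.3086×1890.2 − 0.04193×2.23×1890.2 = 102.00 mGal
Difference = 102.00 − (-3.90) = 105.90 mGal

105.9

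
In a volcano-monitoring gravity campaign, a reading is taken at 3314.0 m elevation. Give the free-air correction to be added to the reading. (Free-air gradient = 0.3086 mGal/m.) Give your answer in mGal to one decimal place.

Free-air correction = 0.3086 × 3314.0 = 1022.7 mGal

1022.7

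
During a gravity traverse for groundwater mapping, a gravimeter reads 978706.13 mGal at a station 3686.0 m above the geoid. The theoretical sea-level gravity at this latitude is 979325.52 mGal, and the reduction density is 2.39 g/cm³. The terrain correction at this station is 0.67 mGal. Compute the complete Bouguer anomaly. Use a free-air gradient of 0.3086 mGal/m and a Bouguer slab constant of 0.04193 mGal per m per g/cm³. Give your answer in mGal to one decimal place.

149.4

Free-air correction = 0.3086 × 3686.0 = 1137.50 mGal
Free-air anomaly = 978706.13 − 979325.52 + (1137.50) = 518.11 mGal
Bouguer slab correction = 0.04193 × 2.39 × 3686.0 = 369.38 mGal
Simple Bouguer anomaly = 518.11 − (369.38) = 148.73 mGal
Complete Bouguer anomaly = 148.73 + 0.67 = 149.40 mGal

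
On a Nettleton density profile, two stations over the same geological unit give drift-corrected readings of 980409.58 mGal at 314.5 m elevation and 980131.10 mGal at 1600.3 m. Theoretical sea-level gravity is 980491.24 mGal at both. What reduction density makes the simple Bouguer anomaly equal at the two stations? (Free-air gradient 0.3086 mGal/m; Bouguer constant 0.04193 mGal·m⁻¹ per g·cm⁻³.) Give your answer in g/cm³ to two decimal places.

2.19

Δg_obs = 980131.10 − 980409.58 = -278.48 mGal over Δh = 1600.3 − 314.5 = 1285.8 m
Equal Bouguer anomalies ⇒ Δg_obs + (0.3086 − 0.04193ρ)·Δh = 0
0.3086 − 0.04193ρ = −Δg_obs/Δh = 0.21658
ρ = (0.3086 − 0.21658) / 0.04193 = 2.19 g/cm³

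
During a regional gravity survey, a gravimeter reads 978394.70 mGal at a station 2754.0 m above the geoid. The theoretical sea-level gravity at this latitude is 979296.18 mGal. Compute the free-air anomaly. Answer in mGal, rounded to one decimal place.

Free-air correction = 0.3086 × 2754.0 = 849.88 mGal
Free-air anomaly = 978394.70 − 979296.18 + (849.88) = -51.60 mGal

-51.6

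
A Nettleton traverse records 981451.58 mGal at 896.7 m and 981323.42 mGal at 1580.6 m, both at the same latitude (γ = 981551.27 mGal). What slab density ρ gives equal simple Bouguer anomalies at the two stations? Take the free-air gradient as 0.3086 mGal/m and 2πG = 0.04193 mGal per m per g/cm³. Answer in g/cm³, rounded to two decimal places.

Δg_obs = 981323.42 − 981451.58 = -128.16 mGal over Δh = 1580.6 − 896.7 = 683.9 m
Equal Bouguer anomalies ⇒ Δg_obs + (0.3086 − 0.04193ρ)·Δh = 0
0.3086 − 0.04193ρ = −Δg_obs/Δh = 0.18740
ρ = (0.3086 − 0.18740) / 0.04193 = 2.89 g/cm³

2.89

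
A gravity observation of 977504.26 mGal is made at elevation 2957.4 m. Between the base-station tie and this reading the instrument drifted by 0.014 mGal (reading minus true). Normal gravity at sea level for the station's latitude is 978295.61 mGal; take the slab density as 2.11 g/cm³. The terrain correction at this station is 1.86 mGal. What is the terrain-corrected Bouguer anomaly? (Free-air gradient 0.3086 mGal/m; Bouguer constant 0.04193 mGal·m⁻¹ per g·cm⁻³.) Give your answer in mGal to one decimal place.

-138.5

Drift-corrected reading = 977504.26 − (0.014) = 977504.246 mGal
Free-air correction = 0.3086 × 2957.4 = 912.65 mGal
Free-air anomaly = 977504.246 − 978295.61 + (912.65) = 121.286 mGal
Bouguer slab correction = 0.04193 × 2.11 × 2957.4 = 261.65 mGal
Simple Bouguer anomaly = 121.286 − (261.65) = -140.364 mGal
Complete Bouguer anomaly = -140.364 + 1.86 = -138.504 mGal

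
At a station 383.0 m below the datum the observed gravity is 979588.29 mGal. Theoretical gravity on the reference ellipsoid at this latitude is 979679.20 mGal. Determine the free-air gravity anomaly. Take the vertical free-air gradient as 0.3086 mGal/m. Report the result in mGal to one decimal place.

-209.1

Free-air correction = 0.3086 × -383.0 = -118.19 mGal
Free-air anomaly = 979588.29 − 979679.20 + (-118.19) = -209.10 mGal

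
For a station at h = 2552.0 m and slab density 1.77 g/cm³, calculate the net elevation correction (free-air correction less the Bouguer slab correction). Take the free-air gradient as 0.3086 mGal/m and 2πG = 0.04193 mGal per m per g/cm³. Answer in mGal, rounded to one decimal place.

598.1

Combined gradient = 0.3086 − 0.04193 × 1.77 = 0.2343839 mGal/m
Combined elevation correction = 0.2343839 × 2552.0 = 598.1 mGal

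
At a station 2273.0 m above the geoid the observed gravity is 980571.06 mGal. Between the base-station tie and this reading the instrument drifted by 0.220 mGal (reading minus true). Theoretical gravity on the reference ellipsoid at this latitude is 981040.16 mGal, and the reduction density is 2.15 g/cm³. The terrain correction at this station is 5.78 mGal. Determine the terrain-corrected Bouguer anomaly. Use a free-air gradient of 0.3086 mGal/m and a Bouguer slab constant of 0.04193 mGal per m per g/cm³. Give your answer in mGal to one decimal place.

Drift-corrected reading = 980571.06 − (0.220) = 980570.840 mGal
Free-air correction = 0.3086 × 2273.0 = 701.45 mGal
Free-air anomaly = 980570.840 − 981040.16 + (701.45) = 232.130 mGal
Bouguer slab correction = 0.04193 × 2.15 × 2273.0 = 204.91 mGal
Simple Bouguer anomaly = 232.130 − (204.91) = 27.220 mGal
Complete Bouguer anomaly = 27.220 + 5.78 = 33.000 mGal

33.0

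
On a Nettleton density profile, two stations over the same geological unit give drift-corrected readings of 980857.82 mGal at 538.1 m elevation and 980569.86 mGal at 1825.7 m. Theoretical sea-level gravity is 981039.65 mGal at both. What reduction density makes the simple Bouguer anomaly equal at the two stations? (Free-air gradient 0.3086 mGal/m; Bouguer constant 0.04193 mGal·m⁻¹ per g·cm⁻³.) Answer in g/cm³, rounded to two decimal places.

2.03

Δg_obs = 980569.86 − 980857.82 = -287.96 mGal over Δh = 1825.7 − 538.1 = 1287.6 m
Equal Bouguer anomalies ⇒ Δg_obs + (0.3086 − 0.04193ρ)·Δh = 0
0.3086 − 0.04193ρ = −Δg_obs/Δh = 0.22364
ρ = (0.3086 − 0.22364) / 0.04193 = 2.03 g/cm³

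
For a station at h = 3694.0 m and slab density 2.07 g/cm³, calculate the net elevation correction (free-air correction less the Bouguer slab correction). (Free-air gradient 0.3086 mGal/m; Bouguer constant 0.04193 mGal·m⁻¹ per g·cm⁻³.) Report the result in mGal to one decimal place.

819.3

Combined gradient = 0.3086 − 0.04193 × 2.07 = 0.2218049 mGal/m
Combined elevation correction = 0.2218049 × 3694.0 = 819.3 mGal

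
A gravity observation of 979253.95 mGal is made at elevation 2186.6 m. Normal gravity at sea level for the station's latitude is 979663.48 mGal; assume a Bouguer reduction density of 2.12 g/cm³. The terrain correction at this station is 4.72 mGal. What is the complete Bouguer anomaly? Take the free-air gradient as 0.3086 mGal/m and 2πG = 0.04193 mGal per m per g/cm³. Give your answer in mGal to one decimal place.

Free-air correction = 0.3086 × 2186.6 = 674.78 mGal
Free-air anomaly = 979253.95 − 979663.48 + (674.78) = 265.25 mGal
Bouguer slab correction = 0.04193 × 2.12 × 2186.6 = 194.37 mGal
Simple Bouguer anomaly = 265.25 − (194.37) = 70.88 mGal
Complete Bouguer anomaly = 70.88 + 4.72 = 75.60 mGal

75.6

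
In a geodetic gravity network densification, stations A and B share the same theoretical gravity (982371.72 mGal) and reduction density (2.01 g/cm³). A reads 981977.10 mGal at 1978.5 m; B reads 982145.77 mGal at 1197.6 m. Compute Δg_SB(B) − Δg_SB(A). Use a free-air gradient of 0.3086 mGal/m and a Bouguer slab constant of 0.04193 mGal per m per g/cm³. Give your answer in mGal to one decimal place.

Δg_SB(A) = 981977.10 − 982371.72 + 0.3086×1978.5 − 0.04193×2.01×1978.5 = 49.20 mGal
Δg_SB(B) = 982145.77 − 982371.72 + 0.3086×1197.6 − 0.04193×2.01×1197.6 = 42.70 mGal
Difference = 42.70 − (49.20) = -6.50 mGal

-6.5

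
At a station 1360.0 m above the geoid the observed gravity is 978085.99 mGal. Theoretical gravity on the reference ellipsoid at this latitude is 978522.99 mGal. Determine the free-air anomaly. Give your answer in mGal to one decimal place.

Free-air correction = 0.3086 × 1360.0 = 419.70 mGal
Free-air anomaly = 978085.99 − 978522.99 + (419.70) = -17.30 mGal

-17.3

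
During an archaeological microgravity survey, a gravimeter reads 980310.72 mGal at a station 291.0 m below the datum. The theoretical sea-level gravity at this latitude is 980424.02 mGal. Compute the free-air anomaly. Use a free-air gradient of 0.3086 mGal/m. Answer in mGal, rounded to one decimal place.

Free-air correction = 0.3086 × -291.0 = -89.80 mGal
Free-air anomaly = 980310.72 − 980424.02 + (-89.80) = -203.10 mGal

-203.1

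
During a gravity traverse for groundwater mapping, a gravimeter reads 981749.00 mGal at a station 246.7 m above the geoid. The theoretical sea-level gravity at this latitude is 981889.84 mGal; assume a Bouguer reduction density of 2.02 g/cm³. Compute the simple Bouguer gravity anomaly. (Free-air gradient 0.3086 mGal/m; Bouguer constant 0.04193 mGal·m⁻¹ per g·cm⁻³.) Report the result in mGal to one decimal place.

-85.6

Free-air correction = 0.3086 × 246.7 = 76.13 mGal
Free-air anomaly = 981749.00 − 981889.84 + (76.13) = -64.71 mGal
Bouguer slab correction = 0.04193 × 2.02 × 246.7 = 20.90 mGal
Simple Bouguer anomaly = -64.71 − (20.90) = -85.61 mGal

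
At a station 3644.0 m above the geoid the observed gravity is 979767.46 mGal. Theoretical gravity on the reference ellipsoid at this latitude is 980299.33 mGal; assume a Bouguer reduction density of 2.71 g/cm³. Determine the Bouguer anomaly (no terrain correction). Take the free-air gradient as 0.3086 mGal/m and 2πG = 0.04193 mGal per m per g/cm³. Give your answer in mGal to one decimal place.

178.6

Free-air correction = 0.3086 × 3644.0 = 1124.54 mGal
Free-air anomaly = 979767.46 − 980299.33 + (1124.54) = 592.67 mGal
Bouguer slab correction = 0.04193 × 2.71 × 3644.0 = 414.07 mGal
Simple Bouguer anomaly = 592.67 − (414.07) = 178.60 mGal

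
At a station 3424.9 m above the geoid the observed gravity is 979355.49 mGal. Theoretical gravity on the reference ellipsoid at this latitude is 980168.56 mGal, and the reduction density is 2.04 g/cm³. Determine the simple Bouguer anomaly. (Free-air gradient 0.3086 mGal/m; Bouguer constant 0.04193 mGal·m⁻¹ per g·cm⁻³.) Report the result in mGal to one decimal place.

-49.1

Free-air correction = 0.3086 × 3424.9 = 1056.92 mGal
Free-air anomaly = 979355.49 − 980168.56 + (1056.92) = 243.85 mGal
Bouguer slab correction = 0.04193 × 2.04 × 3424.9 = 292.96 mGal
Simple Bouguer anomaly = 243.85 − (292.96) = -49.11 mGal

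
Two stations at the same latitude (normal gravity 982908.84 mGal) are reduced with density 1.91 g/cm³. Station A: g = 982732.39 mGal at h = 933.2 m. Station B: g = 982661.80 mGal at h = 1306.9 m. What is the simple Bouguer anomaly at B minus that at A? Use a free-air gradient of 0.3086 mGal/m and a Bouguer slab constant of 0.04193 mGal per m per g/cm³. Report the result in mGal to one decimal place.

14.8

Δg_SB(A) = 982732.39 − 982908.84 + 0.3086×933.2 − 0.04193×1.91×933.2 = 36.80 mGal
Δg_SB(B) = 982661.80 − 982908.84 + 0.3086×1306.9 − 0.04193×1.91×1306.9 = 51.60 mGal
Difference = 51.60 − (36.80) = 14.80 mGal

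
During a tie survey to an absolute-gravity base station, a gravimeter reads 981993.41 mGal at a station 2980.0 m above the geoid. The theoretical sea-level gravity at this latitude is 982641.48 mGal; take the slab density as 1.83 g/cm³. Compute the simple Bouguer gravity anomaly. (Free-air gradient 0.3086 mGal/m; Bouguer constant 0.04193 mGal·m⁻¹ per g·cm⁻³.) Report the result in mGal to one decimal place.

Free-air correction = 0.3086 × 2980.0 = 919.63 mGal
Free-air anomaly = 981993.41 − 982641.48 + (919.63) = 271.56 mGal
Bouguer slab correction = 0.04193 × 1.83 × 2980.0 = 228.66 mGal
Simple Bouguer anomaly = 271.56 − (228.66) = 42.90 mGal

42.9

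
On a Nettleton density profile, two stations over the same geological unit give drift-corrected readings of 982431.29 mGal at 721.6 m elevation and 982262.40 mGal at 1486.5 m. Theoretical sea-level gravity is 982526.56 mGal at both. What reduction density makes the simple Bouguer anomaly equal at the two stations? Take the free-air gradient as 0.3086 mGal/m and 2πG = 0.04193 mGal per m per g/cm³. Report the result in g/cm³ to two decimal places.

Δg_obs = 982262.40 − 982431.29 = -168.89 mGal over Δh = 1486.5 − 721.6 = 764.9 m
Equal Bouguer anomalies ⇒ Δg_obs + (0.3086 − 0.04193ρ)·Δh = 0
0.3086 − 0.04193ρ = −Δg_obs/Δh = 0.22080
ρ = (0.3086 − 0.22080) / 0.04193 = 2.09 g/cm³

2.09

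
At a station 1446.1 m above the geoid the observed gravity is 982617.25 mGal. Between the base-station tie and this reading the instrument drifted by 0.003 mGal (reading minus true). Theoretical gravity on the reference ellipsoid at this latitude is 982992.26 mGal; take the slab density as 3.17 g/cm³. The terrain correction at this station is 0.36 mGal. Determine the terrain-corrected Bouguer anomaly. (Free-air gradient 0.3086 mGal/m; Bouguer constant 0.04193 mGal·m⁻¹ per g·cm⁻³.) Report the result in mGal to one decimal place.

Drift-corrected reading = 982617.25 − (0.003) = 982617.247 mGal
Free-air correction = 0.3086 × 1446.1 = 446.27 mGal
Free-air anomaly = 982617.247 − 982992.26 + (446.27) = 71.257 mGal
Bouguer slab correction = 0.04193 × 3.17 × 1446.1 = 192.21 mGal
Simple Bouguer anomaly = 71.257 − (192.21) = -120.953 mGal
Complete Bouguer anomaly = -120.953 + 0.36 = -120.593 mGal

-120.6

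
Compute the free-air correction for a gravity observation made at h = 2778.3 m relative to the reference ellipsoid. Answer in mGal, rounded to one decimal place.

Free-air correction = 0.3086 × 2778.3 = 857.4 mGal

857.4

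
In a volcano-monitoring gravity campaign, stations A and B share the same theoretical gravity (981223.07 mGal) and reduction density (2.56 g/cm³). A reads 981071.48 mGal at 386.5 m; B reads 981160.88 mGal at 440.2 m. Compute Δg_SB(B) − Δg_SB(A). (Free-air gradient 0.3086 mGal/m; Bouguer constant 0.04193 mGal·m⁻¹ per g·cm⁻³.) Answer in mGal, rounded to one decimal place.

Δg_SB(A) = 981071.48 − 981223.07 + 0.3086×386.5 − 0.04193×2.56×386.5 = -73.80 mGal
Δg_SB(B) = 981160.88 − 981223.07 + 0.3086×440.2 − 0.04193×2.56×440.2 = 26.40 mGal
Difference = 26.40 − (-73.80) = 100.20 mGal

100.2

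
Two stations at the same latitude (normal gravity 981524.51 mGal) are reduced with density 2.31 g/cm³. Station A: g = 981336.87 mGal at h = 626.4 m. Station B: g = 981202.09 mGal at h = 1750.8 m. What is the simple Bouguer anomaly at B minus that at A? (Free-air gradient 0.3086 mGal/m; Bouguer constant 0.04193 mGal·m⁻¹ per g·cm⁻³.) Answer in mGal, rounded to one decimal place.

Δg_SB(A) = 981336.87 − 981524.51 + 0.3086×626.4 − 0.04193×2.31×626.4 = -55.00 mGal
Δg_SB(B) = 981202.09 − 981524.51 + 0.3086×1750.8 − 0.04193×2.31×1750.8 = 48.30 mGal
Difference = 48.30 − (-55.00) = 103.30 mGal

103.3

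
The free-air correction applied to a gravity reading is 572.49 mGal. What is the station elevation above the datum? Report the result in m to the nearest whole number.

h = 572.49 / 0.3086 = 1855.12 m

1855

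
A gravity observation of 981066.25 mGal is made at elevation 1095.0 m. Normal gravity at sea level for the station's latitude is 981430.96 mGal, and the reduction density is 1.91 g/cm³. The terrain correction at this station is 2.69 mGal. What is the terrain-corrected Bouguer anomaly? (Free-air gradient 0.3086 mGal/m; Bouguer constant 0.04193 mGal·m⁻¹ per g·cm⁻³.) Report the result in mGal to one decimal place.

Free-air correction = 0.3086 × 1095.0 = 337.92 mGal
Free-air anomaly = 981066.25 − 981430.96 + (337.92) = -26.79 mGal
Bouguer slab correction = 0.04193 × 1.91 × 1095.0 = 87.69 mGal
Simple Bouguer anomaly = -26.79 − (87.69) = -114.48 mGal
Complete Bouguer anomaly = -114.48 + 2.69 = -111.79 mGal

-111.8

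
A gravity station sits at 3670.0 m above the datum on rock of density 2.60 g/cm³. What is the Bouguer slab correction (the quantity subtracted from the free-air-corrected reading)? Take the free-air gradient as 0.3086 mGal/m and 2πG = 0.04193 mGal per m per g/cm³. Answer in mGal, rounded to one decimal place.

Bouguer slab correction = 0.04193 × 2.60 × 3670.0 = 400.1 mGal

400.1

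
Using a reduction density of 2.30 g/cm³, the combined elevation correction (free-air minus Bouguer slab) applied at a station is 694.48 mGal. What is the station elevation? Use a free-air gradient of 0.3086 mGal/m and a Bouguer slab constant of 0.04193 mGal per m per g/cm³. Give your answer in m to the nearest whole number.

Combined gradient = 0.3086 − 0.04193 × 2.30 = 0.2121610 mGal/m
h = 694.48 / 0.2121610 = 3273.36 m

3273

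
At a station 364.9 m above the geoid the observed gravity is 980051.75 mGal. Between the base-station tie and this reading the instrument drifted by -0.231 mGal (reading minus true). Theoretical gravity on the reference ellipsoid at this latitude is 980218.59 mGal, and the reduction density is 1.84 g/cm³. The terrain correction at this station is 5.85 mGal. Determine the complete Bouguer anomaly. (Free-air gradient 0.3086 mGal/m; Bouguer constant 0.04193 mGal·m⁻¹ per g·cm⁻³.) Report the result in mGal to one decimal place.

-76.3

Drift-corrected reading = 980051.75 − (-0.231) = 980051.981 mGal
Free-air correction = 0.3086 × 364.9 = 112.61 mGal
Free-air anomaly = 980051.981 − 980218.59 + (112.61) = -53.999 mGal
Bouguer slab correction = 0.04193 × 1.84 × 364.9 = 28.15 mGal
Simple Bouguer anomaly = -53.999 − (28.15) = -82.149 mGal
Complete Bouguer anomaly = -82.149 + 5.85 = -76.299 mGal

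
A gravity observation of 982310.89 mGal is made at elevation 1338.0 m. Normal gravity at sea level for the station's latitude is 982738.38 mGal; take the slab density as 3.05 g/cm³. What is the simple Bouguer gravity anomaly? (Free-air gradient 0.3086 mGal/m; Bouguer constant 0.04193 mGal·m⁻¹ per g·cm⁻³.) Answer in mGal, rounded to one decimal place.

-185.7

Free-air correction = 0.3086 × 1338.0 = 412.91 mGal
Free-air anomaly = 982310.89 − 982738.38 + (412.91) = -14.58 mGal
Bouguer slab correction = 0.04193 × 3.05 × 1338.0 = 171.11 mGal
Simple Bouguer anomaly = -14.58 − (171.11) = -185.69 mGal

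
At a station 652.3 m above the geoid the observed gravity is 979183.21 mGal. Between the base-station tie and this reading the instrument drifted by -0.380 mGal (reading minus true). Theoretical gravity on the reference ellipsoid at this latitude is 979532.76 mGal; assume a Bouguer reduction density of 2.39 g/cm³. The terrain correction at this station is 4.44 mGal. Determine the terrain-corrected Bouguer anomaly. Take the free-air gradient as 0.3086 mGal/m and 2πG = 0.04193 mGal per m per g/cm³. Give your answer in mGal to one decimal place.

Drift-corrected reading = 979183.21 − (-0.380) = 979183.590 mGal
Free-air correction = 0.3086 × 652.3 = 201.30 mGal
Free-air anomaly = 979183.590 − 979532.76 + (201.30) = -147.870 mGal
Bouguer slab correction = 0.04193 × 2.39 × 652.3 = 65.37 mGal
Simple Bouguer anomaly = -147.870 − (65.37) = -213.240 mGal
Complete Bouguer anomaly = -213.240 + 4.44 = -208.800 mGal

-208.8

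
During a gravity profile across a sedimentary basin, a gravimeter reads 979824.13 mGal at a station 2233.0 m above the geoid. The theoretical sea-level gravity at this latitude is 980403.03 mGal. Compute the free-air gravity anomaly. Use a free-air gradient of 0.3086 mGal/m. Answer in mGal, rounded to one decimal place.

Free-air correction = 0.3086 × 2233.0 = 689.10 mGal
Free-air anomaly = 979824.13 − 980403.03 + (689.10) = 110.20 mGal

110.2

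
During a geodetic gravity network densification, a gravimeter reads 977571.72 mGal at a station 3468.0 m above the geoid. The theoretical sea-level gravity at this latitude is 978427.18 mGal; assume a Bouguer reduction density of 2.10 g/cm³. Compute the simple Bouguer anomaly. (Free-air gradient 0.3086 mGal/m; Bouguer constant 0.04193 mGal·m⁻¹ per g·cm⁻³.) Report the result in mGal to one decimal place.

Free-air correction = 0.3086 × 3468.0 = 1070.22 mGal
Free-air anomaly = 977571.72 − 978427.18 + (1070.22) = 214.76 mGal
Bouguer slab correction = 0.04193 × 2.10 × 3468.0 = 305.37 mGal
Simple Bouguer anomaly = 214.76 − (305.37) = -90.61 mGal

-90.6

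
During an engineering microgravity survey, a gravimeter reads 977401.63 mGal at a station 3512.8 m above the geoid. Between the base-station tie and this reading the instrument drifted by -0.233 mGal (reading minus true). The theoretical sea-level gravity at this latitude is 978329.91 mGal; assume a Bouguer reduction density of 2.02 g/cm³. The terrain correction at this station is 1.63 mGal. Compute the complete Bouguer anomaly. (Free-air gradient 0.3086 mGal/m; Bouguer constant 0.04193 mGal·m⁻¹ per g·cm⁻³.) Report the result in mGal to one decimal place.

Drift-corrected reading = 977401.63 − (-0.233) = 977401.863 mGal
Free-air correction = 0.3086 × 3512.8 = 1084.05 mGal
Free-air anomaly = 977401.863 − 978329.91 + (1084.05) = 156.003 mGal
Bouguer slab correction = 0.04193 × 2.02 × 3512.8 = 297.53 mGal
Simple Bouguer anomaly = 156.003 − (297.53) = -141.527 mGal
Complete Bouguer anomaly = -141.527 + 1.63 = -139.897 mGal

-139.9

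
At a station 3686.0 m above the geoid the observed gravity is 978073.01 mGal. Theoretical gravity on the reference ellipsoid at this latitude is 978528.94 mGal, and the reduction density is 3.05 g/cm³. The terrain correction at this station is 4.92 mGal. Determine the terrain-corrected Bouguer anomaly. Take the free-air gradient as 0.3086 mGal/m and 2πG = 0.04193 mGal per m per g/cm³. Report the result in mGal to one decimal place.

Free-air correction = 0.3086 × 3686.0 = 1137.50 mGal
Free-air anomaly = 978073.01 − 978528.94 + (1137.50) = 681.57 mGal
Bouguer slab correction = 0.04193 × 3.05 × 3686.0 = 471.39 mGal
Simple Bouguer anomaly = 681.57 − (471.39) = 210.18 mGal
Complete Bouguer anomaly = 210.18 + 4.92 = 215.10 mGal

215.1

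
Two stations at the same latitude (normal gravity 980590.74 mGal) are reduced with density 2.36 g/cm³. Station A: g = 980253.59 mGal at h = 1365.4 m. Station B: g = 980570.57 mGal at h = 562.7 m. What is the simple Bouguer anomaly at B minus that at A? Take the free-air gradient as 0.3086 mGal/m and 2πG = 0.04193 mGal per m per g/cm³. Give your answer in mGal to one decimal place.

Δg_SB(A) = 980253.59 − 980590.74 + 0.3086×1365.4 − 0.04193×2.36×1365.4 = -50.90 mGal
Δg_SB(B) = 980570.57 − 980590.74 + 0.3086×562.7 − 0.04193×2.36×562.7 = 97.80 mGal
Difference = 97.80 − (-50.90) = 148.70 mGal

148.7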